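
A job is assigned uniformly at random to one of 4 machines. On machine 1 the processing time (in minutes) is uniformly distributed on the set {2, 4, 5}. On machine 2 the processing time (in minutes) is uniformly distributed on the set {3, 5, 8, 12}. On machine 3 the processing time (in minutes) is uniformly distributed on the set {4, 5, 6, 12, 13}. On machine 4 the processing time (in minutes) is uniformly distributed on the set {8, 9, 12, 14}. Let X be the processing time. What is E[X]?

E[X | machine 1] = (2+4+5)/3 = 11/3.
E[X | machine 2] = (3+5+8+12)/4 = 7.
E[X | machine 3] = (4+5+6+12+13)/5 = 8.
E[X | machine 4] = (8+9+12+14)/4 = 43/4.
By the law of total expectation,
E[X] = (1/4)·(11/3) + (1/4)·(7) + (1/4)·(8) + (1/4)·(43/4) = 353/48.

353/48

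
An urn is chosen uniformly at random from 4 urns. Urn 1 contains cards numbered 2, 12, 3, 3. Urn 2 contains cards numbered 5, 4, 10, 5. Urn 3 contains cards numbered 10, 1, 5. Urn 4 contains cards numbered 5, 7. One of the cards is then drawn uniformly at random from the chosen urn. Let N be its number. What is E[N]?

E[N | urn 1] = (2+12+3+3)/4 = 5.
E[N | urn 2] = (5+4+10+5)/4 = 6.
E[N | urn 3] = (10+1+5)/3 = 16/3.
E[N | urn 4] = (5+7)/2 = 6.
By the law of total expectation,
E[N] = (1/4)·(5) + (1/4)·(6) + (1/4)·(16/3) + (1/4)·(6) = 67/12.

67/12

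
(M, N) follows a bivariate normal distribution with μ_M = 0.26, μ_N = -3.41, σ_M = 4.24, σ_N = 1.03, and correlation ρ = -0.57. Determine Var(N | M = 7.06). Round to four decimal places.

The conditional variance in a bivariate normal is σ_N²(1 − ρ²), independent of x.
Var(N | M=7.06) = (1.03)²·(1 − (-0.57)²) = 1.0609·0.6751 = 0.7162.

0.7162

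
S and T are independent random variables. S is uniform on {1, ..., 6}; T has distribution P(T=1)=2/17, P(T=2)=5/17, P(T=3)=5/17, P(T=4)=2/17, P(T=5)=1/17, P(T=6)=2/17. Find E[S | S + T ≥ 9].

P(S + T ≥ 9) = 10/51.
Summing S·P(x,y) over outcomes with S + T ≥ 9 gives 103/102.
E[S | S + T ≥ 9] = (103/102) / (10/51) = 103/20.

103/20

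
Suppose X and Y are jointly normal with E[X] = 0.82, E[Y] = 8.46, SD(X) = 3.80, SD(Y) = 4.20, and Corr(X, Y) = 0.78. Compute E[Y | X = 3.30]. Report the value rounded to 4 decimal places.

For a bivariate normal, E[Y | X=x] = μ_Y + ρ·(σ_Y/σ_X)·(x − μ_X).
E[Y | X=3.30] = 8.46 + (0.78)·(4.20/3.80)·(3.30 − (0.82)) = 8.46 + (0.86211)·(2.48) = 10.5980.

10.5980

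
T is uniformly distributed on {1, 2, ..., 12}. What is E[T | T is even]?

Given T is even, T is equally likely to be any of {2, 4, 6, 8, 10, 12}.
E[T | T is even] = (2 + 4 + 6 + 8 + 10 + 12) / 6 = 7.

7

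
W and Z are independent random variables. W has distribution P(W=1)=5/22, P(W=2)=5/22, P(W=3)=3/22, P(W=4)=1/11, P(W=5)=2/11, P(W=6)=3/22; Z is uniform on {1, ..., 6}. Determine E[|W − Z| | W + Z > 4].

119/52

P(W + Z > 4) = 26/33.
Summing |W−Z|·P(x,y) over outcomes with W + Z > 4 gives 119/66.
E[|W − Z| | W + Z > 4] = (119/66) / (26/33) = 119/52.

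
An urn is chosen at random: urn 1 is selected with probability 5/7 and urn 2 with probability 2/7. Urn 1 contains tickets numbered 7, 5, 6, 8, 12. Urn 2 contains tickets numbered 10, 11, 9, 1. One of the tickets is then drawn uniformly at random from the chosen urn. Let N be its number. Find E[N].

E[N | urn 1] = (7+5+6+8+12)/5 = 38/5.
E[N | urn 2] = (10+11+9+1)/4 = 31/4.
By the law of total expectation,
E[N] = (5/7)·(38/5) + (2/7)·(31/4) = 107/14.

107/14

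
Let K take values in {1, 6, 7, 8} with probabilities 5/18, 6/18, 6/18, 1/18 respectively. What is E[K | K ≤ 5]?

P(K ≤ 5) = 5/18.
Σ over the event: 1·5/18 = 5/18.
E[K | K ≤ 5] = (5/18) / (5/18) = 1.

1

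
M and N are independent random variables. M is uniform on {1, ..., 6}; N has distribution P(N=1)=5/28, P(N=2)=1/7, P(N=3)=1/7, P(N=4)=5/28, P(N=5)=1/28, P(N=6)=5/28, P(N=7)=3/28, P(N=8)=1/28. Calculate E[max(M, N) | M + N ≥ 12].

P(M + N ≥ 12) = 1/12.
Summing max(M,N)·P(x,y) over outcomes with M + N ≥ 12 gives 4/7.
E[max(M, N) | M + N ≥ 12] = (4/7) / (1/12) = 48/7.

48/7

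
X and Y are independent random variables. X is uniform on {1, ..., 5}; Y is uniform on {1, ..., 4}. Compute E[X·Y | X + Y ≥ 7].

85/6

P(X + Y ≥ 7) = 3/10.
Summing XY·P(x,y) over outcomes with X + Y ≥ 7 gives 17/4.
E[X·Y | X + Y ≥ 7] = (17/4) / (3/10) = 85/6.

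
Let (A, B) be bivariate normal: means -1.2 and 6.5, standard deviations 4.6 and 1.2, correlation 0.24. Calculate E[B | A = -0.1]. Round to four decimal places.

6.5689

E[B | A=x] = μ_B + ρ(σ_B/σ_A)(x − μ_A) for jointly normal variables.
E[B | A=-0.1] = 6.5 + (0.24)·(1.2/4.6)·(-0.1 − (-1.2)) = 6.5 + (0.062609)·(1.1) = 6.5689.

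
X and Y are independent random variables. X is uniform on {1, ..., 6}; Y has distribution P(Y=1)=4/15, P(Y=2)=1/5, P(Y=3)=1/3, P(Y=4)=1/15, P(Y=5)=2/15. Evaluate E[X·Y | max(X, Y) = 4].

P(max(X, Y) = 4) = 8/45.
Summing XY·P(x,y) over outcomes with max(X, Y) = 4 gives 14/9.
E[X·Y | max(X, Y) = 4] = (14/9) / (8/45) = 35/4.

35/4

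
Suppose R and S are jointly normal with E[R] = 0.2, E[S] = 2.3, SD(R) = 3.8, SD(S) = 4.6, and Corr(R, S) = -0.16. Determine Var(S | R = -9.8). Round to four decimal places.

For a bivariate normal, Var(S | R=x) = σ_S²(1 − ρ²).
Var(S | R=-9.8) = (4.6)²·(1 − (-0.16)²) = 21.16·0.9744 = 20.6183.

20.6183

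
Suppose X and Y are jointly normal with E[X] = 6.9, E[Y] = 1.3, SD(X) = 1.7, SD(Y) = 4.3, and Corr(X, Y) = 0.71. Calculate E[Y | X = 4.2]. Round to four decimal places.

-3.5489

E[Y | X=x] = μ_Y + ρ(σ_Y/σ_X)(x − μ_X) for jointly normal variables.
E[Y | X=4.2] = 1.3 + (0.71)·(4.3/1.7)·(4.2 − (6.9)) = 1.3 + (1.7959)·(-2.7) = -3.5489.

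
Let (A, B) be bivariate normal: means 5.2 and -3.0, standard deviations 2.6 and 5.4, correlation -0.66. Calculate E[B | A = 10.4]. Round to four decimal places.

-10.1280

For a bivariate normal, E[B | A=x] = μ_B + ρ·(σ_B/σ_A)·(x − μ_A).
E[B | A=10.4] = -3.0 + (-0.66)·(5.4/2.6)·(10.4 − (5.2)) = -3.0 + (-1.37077)·(5.2) = -10.1280.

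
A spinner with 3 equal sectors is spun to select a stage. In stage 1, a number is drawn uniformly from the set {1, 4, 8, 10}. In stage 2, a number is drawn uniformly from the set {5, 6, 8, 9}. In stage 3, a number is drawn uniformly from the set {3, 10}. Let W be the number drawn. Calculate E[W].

77/12

E[W | stage 1] = (1+4+8+10)/4 = 23/4.
E[W | stage 2] = (5+6+8+9)/4 = 7.
E[W | stage 3] = (3+10)/2 = 13/2.
By the law of total expectation,
E[W] = (1/3)·(23/4) + (1/3)·(7) + (1/3)·(13/2) = 77/12.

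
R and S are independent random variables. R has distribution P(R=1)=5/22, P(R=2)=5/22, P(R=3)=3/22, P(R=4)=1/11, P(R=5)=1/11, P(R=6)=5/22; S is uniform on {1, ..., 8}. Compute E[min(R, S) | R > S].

P(R > S) = 25/88.
Summing min(R,S)·P(x,y) over outcomes with R > S gives 11/16.
E[min(R, S) | R > S] = (11/16) / (25/88) = 121/50.

121/50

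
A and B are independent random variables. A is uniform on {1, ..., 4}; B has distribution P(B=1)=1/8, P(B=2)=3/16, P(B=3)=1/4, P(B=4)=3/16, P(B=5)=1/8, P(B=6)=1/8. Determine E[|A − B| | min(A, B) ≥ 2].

4/3

P(min(A, B) ≥ 2) = 21/32.
Summing |A−B|·P(x,y) over outcomes with min(A, B) ≥ 2 gives 7/8.
E[|A − B| | min(A, B) ≥ 2] = (7/8) / (21/32) = 4/3.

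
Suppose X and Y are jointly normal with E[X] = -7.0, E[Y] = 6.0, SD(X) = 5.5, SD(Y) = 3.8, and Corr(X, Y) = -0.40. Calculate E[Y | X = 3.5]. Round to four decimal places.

E[Y | X=x] = μ_Y + ρ(σ_Y/σ_X)(x − μ_X) for jointly normal variables.
E[Y | X=3.5] = 6.0 + (-0.40)·(3.8/5.5)·(3.5 − (-7.0)) = 6.0 + (-0.27636)·(10.5) = 3.0982.

3.0982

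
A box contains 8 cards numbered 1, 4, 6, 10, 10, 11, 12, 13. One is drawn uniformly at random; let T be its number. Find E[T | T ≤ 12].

P(T ≤ 12) = 7/8.
Σ over the event: 1·1/8 + 4·1/8 + 6·1/8 + 10·1/4 + 11·1/8 + 12·1/8 = 27/4.
E[T | T ≤ 12] = (27/4) / (7/8) = 54/7.

54/7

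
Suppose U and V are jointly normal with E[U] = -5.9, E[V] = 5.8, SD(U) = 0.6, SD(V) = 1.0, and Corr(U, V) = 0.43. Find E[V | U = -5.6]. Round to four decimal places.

For a bivariate normal, E[V | U=x] = μ_V + ρ·(σ_V/σ_U)·(x − μ_U).
E[V | U=-5.6] = 5.8 + (0.43)·(1.0/0.6)·(-5.6 − (-5.9)) = 5.8 + (0.71667)·(0.3) = 6.0150.

6.0150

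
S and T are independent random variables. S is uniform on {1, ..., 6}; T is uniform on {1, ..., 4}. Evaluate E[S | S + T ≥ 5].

37/9

P(S + T ≥ 5) = 3/4.
Summing S·P(x,y) over outcomes with S + T ≥ 5 gives 37/12.
E[S | S + T ≥ 5] = (37/12) / (3/4) = 37/9.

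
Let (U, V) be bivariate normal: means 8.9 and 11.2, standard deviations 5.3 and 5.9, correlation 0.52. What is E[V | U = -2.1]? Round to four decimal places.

4.8325

The regression of V on U has slope ρ·σ_V/σ_U and passes through (μ_U, μ_V).
E[V | U=-2.1] = 11.2 + (0.52)·(5.9/5.3)·(-2.1 − (8.9)) = 11.2 + (0.578868)·(-11) = 4.8325.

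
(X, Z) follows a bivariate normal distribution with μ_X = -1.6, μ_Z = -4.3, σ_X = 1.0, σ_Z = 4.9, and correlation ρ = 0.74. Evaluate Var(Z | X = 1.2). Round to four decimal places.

10.8621

The conditional variance in a bivariate normal is σ_Z²(1 − ρ²), independent of x.
Var(Z | X=1.2) = (4.9)²·(1 − (0.74)²) = 24.01·0.4524 = 10.8621.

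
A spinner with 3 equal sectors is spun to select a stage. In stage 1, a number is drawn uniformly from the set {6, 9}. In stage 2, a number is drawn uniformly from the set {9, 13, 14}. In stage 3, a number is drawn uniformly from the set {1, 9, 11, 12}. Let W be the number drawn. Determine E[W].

37/4

E[W | stage 1] = (6+9)/2 = 15/2.
E[W | stage 2] = (9+13+14)/3 = 12.
E[W | stage 3] = (1+9+11+12)/4 = 33/4.
By the law of total expectation,
E[W] = (1/3)·(15/2) + (1/3)·(12) + (1/3)·(33/4) = 37/4.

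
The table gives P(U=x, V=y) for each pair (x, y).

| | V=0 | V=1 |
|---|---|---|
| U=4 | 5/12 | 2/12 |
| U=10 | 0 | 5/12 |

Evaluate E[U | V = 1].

P(V = 1) = 7/12.
Summing U·P(U=x,V=y) over the conditioning event gives 29/6.
E[U | V = 1] = (29/6) / (7/12) = 58/7.

58/7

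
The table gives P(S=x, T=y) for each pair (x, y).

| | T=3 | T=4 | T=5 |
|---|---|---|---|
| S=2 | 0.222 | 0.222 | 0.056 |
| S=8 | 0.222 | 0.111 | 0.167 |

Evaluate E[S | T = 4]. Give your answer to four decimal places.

P(T = 4) = 0.333.
Σ S·P over the event = 2·(0.222) + 8·(0.111) = 1.332.
E[S | T = 4] = (1.332) / (0.333) = 4.0000.

4.0000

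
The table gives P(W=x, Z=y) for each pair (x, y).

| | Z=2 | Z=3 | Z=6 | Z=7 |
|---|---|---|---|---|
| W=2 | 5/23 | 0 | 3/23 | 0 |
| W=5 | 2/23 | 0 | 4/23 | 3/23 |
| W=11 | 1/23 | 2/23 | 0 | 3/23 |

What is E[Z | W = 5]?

49/9

P(W = 5) = 9/23.
Σ Z·P over the event = 2·(2/23) + 6·(4/23) + 7·(3/23) = 49/23.
E[Z | W = 5] = (49/23) / (9/23) = 49/9.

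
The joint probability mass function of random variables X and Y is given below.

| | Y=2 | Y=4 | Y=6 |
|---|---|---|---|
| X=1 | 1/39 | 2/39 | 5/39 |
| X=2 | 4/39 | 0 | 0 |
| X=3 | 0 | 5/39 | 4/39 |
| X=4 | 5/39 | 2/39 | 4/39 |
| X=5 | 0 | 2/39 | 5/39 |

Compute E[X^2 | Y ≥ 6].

115/9

P(Y ≥ 6) = 6/13.
Σ X^2·P over the event = 1·(5/39) + 9·(4/39) + 16·(4/39) + 25·(5/39) = 230/39.
E[X^2 | Y ≥ 6] = (230/39) / (6/13) = 115/9.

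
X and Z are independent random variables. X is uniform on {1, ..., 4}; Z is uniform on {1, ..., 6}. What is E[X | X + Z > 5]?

P(X + Z > 5) = 7/12.
Summing X·P(x,y) over outcomes with X + Z > 5 gives 5/3.
E[X | X + Z > 5] = (5/3) / (7/12) = 20/7.

20/7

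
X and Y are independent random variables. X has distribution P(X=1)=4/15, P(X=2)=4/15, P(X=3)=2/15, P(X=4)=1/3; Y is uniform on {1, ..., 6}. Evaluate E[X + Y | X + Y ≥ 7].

P(X + Y ≥ 7) = 19/45.
Summing (X+Y)·P(x,y) over outcomes with X + Y ≥ 7 gives 17/5.
E[X + Y | X + Y ≥ 7] = (17/5) / (19/45) = 153/19.

153/19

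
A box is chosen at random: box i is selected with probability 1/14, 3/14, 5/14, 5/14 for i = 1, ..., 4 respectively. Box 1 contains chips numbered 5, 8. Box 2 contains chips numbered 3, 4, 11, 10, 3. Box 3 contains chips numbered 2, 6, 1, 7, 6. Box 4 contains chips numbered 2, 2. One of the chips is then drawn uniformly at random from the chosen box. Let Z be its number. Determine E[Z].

E[Z | box 1] = (5+8)/2 = 13/2.
E[Z | box 2] = (3+4+11+10+3)/5 = 31/5.
E[Z | box 3] = (2+6+1+7+6)/5 = 22/5.
E[Z | box 4] = (2+2)/2 = 2.
E[Z] = (1/14)·(13/2) + (3/14)·(31/5) + (5/14)·(22/5) + (5/14)·(2) = 571/140.

571/140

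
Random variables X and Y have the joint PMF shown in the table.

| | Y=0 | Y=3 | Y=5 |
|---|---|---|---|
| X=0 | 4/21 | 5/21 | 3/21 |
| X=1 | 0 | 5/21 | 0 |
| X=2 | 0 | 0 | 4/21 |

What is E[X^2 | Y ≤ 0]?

0

P(Y ≤ 0) = 4/21.
Σ X^2·P over the event = 0·(4/21) = 0.
E[X^2 | Y ≤ 0] = (0) / (4/21) = 0.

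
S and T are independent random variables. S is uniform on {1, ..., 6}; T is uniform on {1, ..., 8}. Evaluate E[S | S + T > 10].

Outcomes with S + T > 10: (3,8), (4,7), (4,8), (5,6), (5,7), (5,8), (6,5), (6,6), (6,7), (6,8), each with probability 1/48.
E[S | S + T > 10] = (3 + 4 + 4 + 5 + 5 + 5 + 6 + 6 + 6 + 6) / 10 = 5.

5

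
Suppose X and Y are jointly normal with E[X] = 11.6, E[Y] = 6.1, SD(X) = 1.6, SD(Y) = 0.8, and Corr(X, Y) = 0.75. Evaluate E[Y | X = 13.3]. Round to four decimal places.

6.7375

The regression of Y on X has slope ρ·σ_Y/σ_X and passes through (μ_X, μ_Y).
E[Y | X=13.3] = 6.1 + (0.75)·(0.8/1.6)·(13.3 − (11.6)) = 6.1 + (0.375)·(1.7) = 6.7375.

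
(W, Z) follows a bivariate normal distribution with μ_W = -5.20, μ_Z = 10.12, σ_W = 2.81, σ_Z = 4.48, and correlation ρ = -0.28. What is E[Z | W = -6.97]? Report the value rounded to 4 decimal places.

10.9101

The regression of Z on W has slope ρ·σ_Z/σ_W and passes through (μ_W, μ_Z).
E[Z | W=-6.97] = 10.12 + (-0.28)·(4.48/2.81)·(-6.97 − (-5.20)) = 10.12 + (-0.44641)·(-1.77) = 10.9101.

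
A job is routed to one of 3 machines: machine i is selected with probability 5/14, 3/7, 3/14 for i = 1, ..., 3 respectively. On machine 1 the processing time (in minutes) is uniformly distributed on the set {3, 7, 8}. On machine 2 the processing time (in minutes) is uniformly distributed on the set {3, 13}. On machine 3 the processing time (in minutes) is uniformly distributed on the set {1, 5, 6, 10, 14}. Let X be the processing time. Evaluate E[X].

249/35

E[X | machine 1] = (3+7+8)/3 = 6.
E[X | machine 2] = (3+13)/2 = 8.
E[X | machine 3] = (1+5+6+10+14)/5 = 36/5.
E[X] = (5/14)·(6) + (3/7)·(8) + (3/14)·(36/5) = 249/35.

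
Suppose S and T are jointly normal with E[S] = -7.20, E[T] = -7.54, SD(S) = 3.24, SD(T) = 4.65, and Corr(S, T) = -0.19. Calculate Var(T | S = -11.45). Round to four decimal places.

20.8419

For a bivariate normal, Var(T | S=x) = σ_T²(1 − ρ²).
Var(T | S=-11.45) = (4.65)²·(1 − (-0.19)²) = 21.6225·0.9639 = 20.8419.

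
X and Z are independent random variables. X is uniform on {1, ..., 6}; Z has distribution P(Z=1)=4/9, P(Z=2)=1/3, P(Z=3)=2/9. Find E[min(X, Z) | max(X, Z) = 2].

13/10

P(max(X, Z) = 2) = 5/27.
Summing min(X,Z)·P(x,y) over outcomes with max(X, Z) = 2 gives 13/54.
E[min(X, Z) | max(X, Z) = 2] = (13/54) / (5/27) = 13/10.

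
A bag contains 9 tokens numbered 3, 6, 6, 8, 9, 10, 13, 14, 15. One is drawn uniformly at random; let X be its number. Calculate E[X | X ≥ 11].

14

P(X ≥ 11) = 1/3.
Σ over the event: 13·1/9 + 14·1/9 + 15·1/9 = 14/3.
E[X | X ≥ 11] = (14/3) / (1/3) = 14.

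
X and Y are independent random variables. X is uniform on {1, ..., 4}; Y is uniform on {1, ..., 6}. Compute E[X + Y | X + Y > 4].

P(X + Y > 4) = 3/4.
Summing (X+Y)·P(x,y) over outcomes with X + Y > 4 gives 31/6.
E[X + Y | X + Y > 4] = (31/6) / (3/4) = 62/9.

62/9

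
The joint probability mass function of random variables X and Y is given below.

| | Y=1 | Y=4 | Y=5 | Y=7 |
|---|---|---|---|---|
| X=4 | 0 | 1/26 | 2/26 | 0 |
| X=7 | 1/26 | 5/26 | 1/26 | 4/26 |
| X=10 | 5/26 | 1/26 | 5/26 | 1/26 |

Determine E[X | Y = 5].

65/8

P(Y = 5) = 4/13.
Summing X·P(X=x,Y=y) over the conditioning event gives 5/2.
E[X | Y = 5] = (5/2) / (4/13) = 65/8.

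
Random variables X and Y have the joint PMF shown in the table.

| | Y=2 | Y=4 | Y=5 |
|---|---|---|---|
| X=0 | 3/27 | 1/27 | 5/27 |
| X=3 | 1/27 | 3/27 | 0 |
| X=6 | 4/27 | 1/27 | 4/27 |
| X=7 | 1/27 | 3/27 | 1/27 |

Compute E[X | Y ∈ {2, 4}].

70/17

P(Y ∈ {2, 4}) = 17/27.
Σ X·P over the event = 0·(3/27) + 0·(1/27) + 3·(1/27) + 3·(3/27) + 6·(4/27) + 6·(1/27) + 7·(1/27) + 7·(3/27) = 70/27.
E[X | Y ∈ {2, 4}] = (70/27) / (17/27) = 70/17.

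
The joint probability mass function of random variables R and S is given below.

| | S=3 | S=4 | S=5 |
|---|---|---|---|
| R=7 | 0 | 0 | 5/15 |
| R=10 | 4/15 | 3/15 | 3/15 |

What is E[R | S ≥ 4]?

95/11

P(S ≥ 4) = 11/15.
Summing R·P(R=x,S=y) over the conditioning event gives 19/3.
E[R | S ≥ 4] = (19/3) / (11/15) = 95/11.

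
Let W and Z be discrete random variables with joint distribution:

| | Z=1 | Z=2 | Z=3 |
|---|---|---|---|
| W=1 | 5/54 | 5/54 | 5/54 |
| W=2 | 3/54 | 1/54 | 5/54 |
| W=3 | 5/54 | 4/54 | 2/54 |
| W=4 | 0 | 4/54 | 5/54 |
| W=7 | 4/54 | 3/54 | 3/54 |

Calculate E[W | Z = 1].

54/17

P(Z = 1) = 17/54.
Σ W·P over the event = 1·(5/54) + 2·(3/54) + 3·(5/54) + 7·(4/54) = 1.
E[W | Z = 1] = (1) / (17/54) = 54/17.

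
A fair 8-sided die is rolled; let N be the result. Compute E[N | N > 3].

Given N > 3, N is equally likely to be any of {4, 5, 6, 7, 8}.
E[N | N > 3] = (4 + 5 + 6 + 7 + 8) / 5 = 6.

6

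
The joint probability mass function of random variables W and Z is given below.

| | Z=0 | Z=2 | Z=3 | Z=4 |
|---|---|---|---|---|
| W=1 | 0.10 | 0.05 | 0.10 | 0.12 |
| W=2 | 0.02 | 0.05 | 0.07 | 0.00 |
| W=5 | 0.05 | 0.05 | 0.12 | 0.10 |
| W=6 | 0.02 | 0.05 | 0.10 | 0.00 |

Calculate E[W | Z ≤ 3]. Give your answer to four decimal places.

P(Z ≤ 3) = 0.78.
Summing W·P(W=x,Z=y) over the conditioning event gives 2.65.
E[W | Z ≤ 3] = (2.65) / (0.78) = 3.3974.

3.3974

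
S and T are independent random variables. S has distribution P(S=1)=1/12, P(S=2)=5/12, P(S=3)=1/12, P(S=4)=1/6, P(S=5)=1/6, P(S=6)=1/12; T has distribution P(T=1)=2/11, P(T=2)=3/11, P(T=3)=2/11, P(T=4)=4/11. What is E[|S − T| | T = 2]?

P(T = 2) = 3/11.
Summing |S−T|·P(x,y) over outcomes with T = 2 gives 4/11.
E[|S − T| | T = 2] = (4/11) / (3/11) = 4/3.

4/3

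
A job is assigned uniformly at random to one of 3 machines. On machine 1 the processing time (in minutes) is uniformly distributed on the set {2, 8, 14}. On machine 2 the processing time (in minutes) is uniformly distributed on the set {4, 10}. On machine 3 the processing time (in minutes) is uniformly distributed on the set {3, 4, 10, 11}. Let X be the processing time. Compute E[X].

22/3

E[X | machine 1] = (2+8+14)/3 = 8.
E[X | machine 2] = (4+10)/2 = 7.
E[X | machine 3] = (3+4+10+11)/4 = 7.
By the law of total expectation,
E[X] = (1/3)·(8) + (1/3)·(7) + (1/3)·(7) = 22/3.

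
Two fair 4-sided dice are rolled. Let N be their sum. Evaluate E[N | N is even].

P(N is even) = 1/2.
Σ over the event: 2·1/16 + 4·3/16 + 6·3/16 + 8·1/16 = 5/2.
E[N | N is even] = (5/2) / (1/2) = 5.

5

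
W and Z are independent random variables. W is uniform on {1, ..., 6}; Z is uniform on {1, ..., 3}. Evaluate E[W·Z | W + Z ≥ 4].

121/15

P(W + Z ≥ 4) = 5/6.
Summing WZ·P(x,y) over outcomes with W + Z ≥ 4 gives 121/18.
E[W·Z | W + Z ≥ 4] = (121/18) / (5/6) = 121/15.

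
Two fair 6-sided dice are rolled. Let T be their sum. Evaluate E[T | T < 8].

16/3

P(T < 8) = 7/12.
Σ over the event: 2·1/36 + 3·1/18 + 4·1/12 + 5·1/9 + 6·5/36 + 7·1/6 = 28/9.
E[T | T < 8] = (28/9) / (7/12) = 16/3.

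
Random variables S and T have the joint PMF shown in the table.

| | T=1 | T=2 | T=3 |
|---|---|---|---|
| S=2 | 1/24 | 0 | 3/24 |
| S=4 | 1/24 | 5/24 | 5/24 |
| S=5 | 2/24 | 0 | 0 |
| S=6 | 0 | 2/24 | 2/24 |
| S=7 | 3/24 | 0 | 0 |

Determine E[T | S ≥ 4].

41/20

P(S ≥ 4) = 5/6.
Σ T·P over the event = 1·(1/24) + 2·(5/24) + 3·(5/24) + 1·(2/24) + 2·(2/24) + 3·(2/24) + 1·(3/24) = 41/24.
E[T | S ≥ 4] = (41/24) / (5/6) = 41/20.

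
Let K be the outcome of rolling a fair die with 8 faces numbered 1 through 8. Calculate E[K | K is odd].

Given K is odd, K is equally likely to be any of {1, 3, 5, 7}.
E[K | K is odd] = (1 + 3 + 5 + 7) / 4 = 4.

4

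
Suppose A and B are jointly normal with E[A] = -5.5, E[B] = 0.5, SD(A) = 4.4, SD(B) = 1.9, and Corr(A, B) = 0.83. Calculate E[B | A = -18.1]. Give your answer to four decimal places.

The regression of B on A has slope ρ·σ_B/σ_A and passes through (μ_A, μ_B).
E[B | A=-18.1] = 0.5 + (0.83)·(1.9/4.4)·(-18.1 − (-5.5)) = 0.5 + (0.35841)·(-12.6) = -4.0160.

-4.0160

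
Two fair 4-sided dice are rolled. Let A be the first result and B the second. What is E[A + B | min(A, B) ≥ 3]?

Outcomes with min(A, B) ≥ 3: (3,3), (3,4), (4,3), (4,4), each with probability 1/16.
E[A + B | min(A, B) ≥ 3] = (6 + 7 + 7 + 8) / 4 = 7.

7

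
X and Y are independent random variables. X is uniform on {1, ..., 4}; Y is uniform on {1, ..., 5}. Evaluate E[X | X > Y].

10/3

Outcomes with X > Y: (2,1), (3,1), (3,2), (4,1), (4,2), (4,3), each with probability 1/20.
E[X | X > Y] = (2 + 3 + 3 + 4 + 4 + 4) / 6 = 10/3.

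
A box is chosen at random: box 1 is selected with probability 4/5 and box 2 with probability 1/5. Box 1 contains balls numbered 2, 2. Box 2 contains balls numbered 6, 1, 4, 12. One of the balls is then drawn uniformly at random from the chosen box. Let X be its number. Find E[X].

E[X | box 1] = (2+2)/2 = 2.
E[X | box 2] = (6+1+4+12)/4 = 23/4.
By the law of total expectation,
E[X] = (4/5)·(2) + (1/5)·(23/4) = 11/4.

11/4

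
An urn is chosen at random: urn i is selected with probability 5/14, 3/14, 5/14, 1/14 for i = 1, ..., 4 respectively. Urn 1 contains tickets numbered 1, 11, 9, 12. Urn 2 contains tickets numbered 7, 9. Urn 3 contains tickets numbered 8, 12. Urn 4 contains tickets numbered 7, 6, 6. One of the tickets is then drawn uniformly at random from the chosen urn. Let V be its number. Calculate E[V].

E[V | urn 1] = (1+11+9+12)/4 = 33/4.
E[V | urn 2] = (7+9)/2 = 8.
E[V | urn 3] = (8+12)/2 = 10.
E[V | urn 4] = (7+6+6)/3 = 19/3.
By the law of total expectation,
E[V] = (5/14)·(33/4) + (3/14)·(8) + (5/14)·(10) + (1/14)·(19/3) = 1459/168.

1459/168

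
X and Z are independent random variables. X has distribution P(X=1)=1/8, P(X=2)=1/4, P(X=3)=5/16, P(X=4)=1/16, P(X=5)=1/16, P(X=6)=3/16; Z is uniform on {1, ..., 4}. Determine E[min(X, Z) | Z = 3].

5/2

P(Z = 3) = 1/4.
Summing min(X,Z)·P(x,y) over outcomes with Z = 3 gives 5/8.
E[min(X, Z) | Z = 3] = (5/8) / (1/4) = 5/2.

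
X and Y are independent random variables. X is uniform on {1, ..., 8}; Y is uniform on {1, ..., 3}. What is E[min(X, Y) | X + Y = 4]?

4/3

P(X + Y = 4) = 1/8.
Summing min(X,Y)·P(x,y) over outcomes with X + Y = 4 gives 1/6.
E[min(X, Y) | X + Y = 4] = (1/6) / (1/8) = 4/3.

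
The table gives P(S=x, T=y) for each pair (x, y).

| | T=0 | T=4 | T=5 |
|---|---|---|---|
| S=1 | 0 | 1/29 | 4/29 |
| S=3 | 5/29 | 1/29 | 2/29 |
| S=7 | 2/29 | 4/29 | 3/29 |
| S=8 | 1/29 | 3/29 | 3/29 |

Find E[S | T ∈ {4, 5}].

37/7

P(T ∈ {4, 5}) = 21/29.
Σ S·P over the event = 1·(1/29) + 1·(4/29) + 3·(1/29) + 3·(2/29) + 7·(4/29) + 7·(3/29) + 8·(3/29) + 8·(3/29) = 111/29.
E[S | T ∈ {4, 5}] = (111/29) / (21/29) = 37/7.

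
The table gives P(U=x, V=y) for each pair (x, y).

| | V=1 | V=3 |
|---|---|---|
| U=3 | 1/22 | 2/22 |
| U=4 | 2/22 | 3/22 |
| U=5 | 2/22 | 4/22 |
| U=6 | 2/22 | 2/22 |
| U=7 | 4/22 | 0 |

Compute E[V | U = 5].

7/3

P(U = 5) = 3/11.
Σ V·P over the event = 1·(2/22) + 3·(4/22) = 7/11.
E[V | U = 5] = (7/11) / (3/11) = 7/3.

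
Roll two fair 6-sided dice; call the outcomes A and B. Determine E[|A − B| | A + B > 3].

P(A + B > 3) = 11/12.
Summing |A−B|·P(x,y) over outcomes with A + B > 3 gives 17/9.
E[|A − B| | A + B > 3] = (17/9) / (11/12) = 68/33.

68/33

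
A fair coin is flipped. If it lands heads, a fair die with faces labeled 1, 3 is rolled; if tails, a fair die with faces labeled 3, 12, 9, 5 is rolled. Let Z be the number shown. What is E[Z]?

37/8

E[Z | heads] = (1+3)/2 = 2.
E[Z | tails] = (3+12+9+5)/4 = 29/4.
By the law of total expectation,
E[Z] = (1/2)·(2) + (1/2)·(29/4) = 37/8.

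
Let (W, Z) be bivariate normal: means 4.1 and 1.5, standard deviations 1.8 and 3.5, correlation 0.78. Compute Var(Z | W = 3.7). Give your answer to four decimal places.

Var(Z | W=x) = (1 − ρ²)·σ_Z².
Var(Z | W=3.7) = (3.5)²·(1 − (0.78)²) = 12.25·0.3916 = 4.7971.

4.7971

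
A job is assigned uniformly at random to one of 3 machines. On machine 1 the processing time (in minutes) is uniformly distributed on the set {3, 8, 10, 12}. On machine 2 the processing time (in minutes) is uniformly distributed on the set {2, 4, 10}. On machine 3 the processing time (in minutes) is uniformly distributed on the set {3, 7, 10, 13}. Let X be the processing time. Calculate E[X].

131/18

E[X | machine 1] = (3+8+10+12)/4 = 33/4.
E[X | machine 2] = (2+4+10)/3 = 16/3.
E[X | machine 3] = (3+7+10+13)/4 = 33/4.
By the law of total expectation,
E[X] = (1/3)·(33/4) + (1/3)·(16/3) + (1/3)·(33/4) = 131/18.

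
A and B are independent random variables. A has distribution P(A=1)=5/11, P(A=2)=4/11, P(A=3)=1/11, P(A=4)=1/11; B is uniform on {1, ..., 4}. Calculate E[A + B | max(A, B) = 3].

P(max(A, B) = 3) = 3/11.
Summing (A+B)·P(x,y) over outcomes with max(A, B) = 3 gives 5/4.
E[A + B | max(A, B) = 3] = (5/4) / (3/11) = 55/12.

55/12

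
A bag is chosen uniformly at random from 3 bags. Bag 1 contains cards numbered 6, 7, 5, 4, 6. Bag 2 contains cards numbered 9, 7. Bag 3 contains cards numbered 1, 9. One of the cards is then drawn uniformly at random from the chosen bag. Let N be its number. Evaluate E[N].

E[N | bag 1] = (6+7+5+4+6)/5 = 28/5.
E[N | bag 2] = (9+7)/2 = 8.
E[N | bag 3] = (1+9)/2 = 5.
E[N] = (1/3)·(28/5) + (1/3)·(8) + (1/3)·(5) = 31/5.

31/5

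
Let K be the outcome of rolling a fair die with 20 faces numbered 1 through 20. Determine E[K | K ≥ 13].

Given K ≥ 13, K is equally likely to be any of {13, 14, 15, 16, 17, 18, 19, 20}.
E[K | K ≥ 13] = (13 + 14 + 15 + 16 + 17 + 18 + 19 + 20) / 8 = 33/2.

33/2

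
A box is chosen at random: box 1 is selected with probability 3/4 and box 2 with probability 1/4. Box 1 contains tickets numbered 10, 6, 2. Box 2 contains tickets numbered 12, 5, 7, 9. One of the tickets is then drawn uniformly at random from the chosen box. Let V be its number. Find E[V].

105/16

E[V | box 1] = (10+6+2)/3 = 6.
E[V | box 2] = (12+5+7+9)/4 = 33/4.
E[V] = (3/4)·(6) + (1/4)·(33/4) = 105/16.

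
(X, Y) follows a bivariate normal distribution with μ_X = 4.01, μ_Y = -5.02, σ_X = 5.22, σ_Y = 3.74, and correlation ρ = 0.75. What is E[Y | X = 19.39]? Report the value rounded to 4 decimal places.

For a bivariate normal, E[Y | X=x] = μ_Y + ρ·(σ_Y/σ_X)·(x − μ_X).
E[Y | X=19.39] = -5.02 + (0.75)·(3.74/5.22)·(19.39 − (4.01)) = -5.02 + (0.537356)·(15.38) = 3.2445.

3.2445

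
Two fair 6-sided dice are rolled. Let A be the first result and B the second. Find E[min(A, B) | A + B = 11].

Outcomes with A + B = 11: (5,6), (6,5), each with probability 1/36.
E[min(A, B) | A + B = 11] = (5 + 5) / 2 = 5.

5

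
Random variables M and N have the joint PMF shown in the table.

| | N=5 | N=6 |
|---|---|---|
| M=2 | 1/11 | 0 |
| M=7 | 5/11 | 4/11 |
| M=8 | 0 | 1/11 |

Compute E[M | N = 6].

36/5

P(N = 6) = 5/11.
Σ M·P over the event = 7·(4/11) + 8·(1/11) = 36/11.
E[M | N = 6] = (36/11) / (5/11) = 36/5.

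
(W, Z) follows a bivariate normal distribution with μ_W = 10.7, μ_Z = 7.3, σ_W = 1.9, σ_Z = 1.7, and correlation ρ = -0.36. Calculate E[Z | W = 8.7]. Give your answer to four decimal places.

7.9442

E[Z | W=x] = μ_Z + ρ(σ_Z/σ_W)(x − μ_W) for jointly normal variables.
E[Z | W=8.7] = 7.3 + (-0.36)·(1.7/1.9)·(8.7 − (10.7)) = 7.3 + (-0.32211)·(-2) = 7.9442.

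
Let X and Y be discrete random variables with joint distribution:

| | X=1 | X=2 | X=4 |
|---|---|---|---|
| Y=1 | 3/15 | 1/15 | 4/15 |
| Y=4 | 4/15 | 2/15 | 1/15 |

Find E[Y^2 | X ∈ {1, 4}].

P(X ∈ {1, 4}) = 4/5.
Σ Y^2·P over the event = 1·(3/15) + 16·(4/15) + 1·(4/15) + 16·(1/15) = 29/5.
E[Y^2 | X ∈ {1, 4}] = (29/5) / (4/5) = 29/4.

29/4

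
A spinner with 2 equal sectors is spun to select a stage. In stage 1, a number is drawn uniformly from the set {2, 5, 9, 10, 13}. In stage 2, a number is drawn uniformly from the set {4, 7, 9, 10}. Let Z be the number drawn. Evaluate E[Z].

E[Z | stage 1] = (2+5+9+10+13)/5 = 39/5.
E[Z | stage 2] = (4+7+9+10)/4 = 15/2.
E[Z] = (1/2)·(39/5) + (1/2)·(15/2) = 153/20.

153/20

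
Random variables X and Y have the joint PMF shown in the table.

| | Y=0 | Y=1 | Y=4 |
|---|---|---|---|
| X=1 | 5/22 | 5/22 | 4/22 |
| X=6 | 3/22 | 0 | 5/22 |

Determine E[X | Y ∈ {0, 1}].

P(Y ∈ {0, 1}) = 13/22.
Summing X·P(X=x,Y=y) over the conditioning event gives 14/11.
E[X | Y ∈ {0, 1}] = (14/11) / (13/22) = 28/13.

28/13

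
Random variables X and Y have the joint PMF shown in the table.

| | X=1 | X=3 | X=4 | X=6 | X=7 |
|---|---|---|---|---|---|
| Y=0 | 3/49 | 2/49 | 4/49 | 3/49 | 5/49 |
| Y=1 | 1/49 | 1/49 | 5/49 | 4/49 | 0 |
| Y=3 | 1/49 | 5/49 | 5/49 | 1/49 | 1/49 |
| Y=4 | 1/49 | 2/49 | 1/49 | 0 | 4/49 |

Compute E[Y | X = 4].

P(X = 4) = 15/49.
Σ Y·P over the event = 0·(4/49) + 1·(5/49) + 3·(5/49) + 4·(1/49) = 24/49.
E[Y | X = 4] = (24/49) / (15/49) = 8/5.

8/5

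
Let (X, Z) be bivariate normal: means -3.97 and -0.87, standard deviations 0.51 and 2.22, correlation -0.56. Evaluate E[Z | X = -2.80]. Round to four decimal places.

The regression of Z on X has slope ρ·σ_Z/σ_X and passes through (μ_X, μ_Z).
E[Z | X=-2.80] = -0.87 + (-0.56)·(2.22/0.51)·(-2.80 − (-3.97)) = -0.87 + (-2.4376)·(1.17) = -3.7220.

-3.7220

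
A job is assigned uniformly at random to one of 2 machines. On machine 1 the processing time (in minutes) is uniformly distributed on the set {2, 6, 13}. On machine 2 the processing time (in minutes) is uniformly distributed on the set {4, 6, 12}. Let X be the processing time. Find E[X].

43/6

E[X | machine 1] = (2+6+13)/3 = 7.
E[X | machine 2] = (4+6+12)/3 = 22/3.
By the law of total expectation,
E[X] = (1/2)·(7) + (1/2)·(22/3) = 43/6.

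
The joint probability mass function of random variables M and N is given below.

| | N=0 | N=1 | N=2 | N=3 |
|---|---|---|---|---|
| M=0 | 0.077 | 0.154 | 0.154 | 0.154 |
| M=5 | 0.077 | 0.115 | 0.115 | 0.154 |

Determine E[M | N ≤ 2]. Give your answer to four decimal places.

2.2182

P(N ≤ 2) = 0.692.
Summing M·P(M=x,N=y) over the conditioning event gives 1.535.
E[M | N ≤ 2] = (1.535) / (0.692) = 2.2182.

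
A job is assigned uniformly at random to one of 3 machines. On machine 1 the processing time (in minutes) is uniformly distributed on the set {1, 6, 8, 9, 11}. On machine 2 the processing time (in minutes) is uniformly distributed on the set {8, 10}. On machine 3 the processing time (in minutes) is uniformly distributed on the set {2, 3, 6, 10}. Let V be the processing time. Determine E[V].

E[V | machine 1] = (1+6+8+9+11)/5 = 7.
E[V | machine 2] = (8+10)/2 = 9.
E[V | machine 3] = (2+3+6+10)/4 = 21/4.
By the law of total expectation,
E[V] = (1/3)·(7) + (1/3)·(9) + (1/3)·(21/4) = 85/12.

85/12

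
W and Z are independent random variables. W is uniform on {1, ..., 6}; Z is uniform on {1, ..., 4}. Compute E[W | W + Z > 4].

37/9

P(W + Z > 4) = 3/4.
Summing W·P(x,y) over outcomes with W + Z > 4 gives 37/12.
E[W | W + Z > 4] = (37/12) / (3/4) = 37/9.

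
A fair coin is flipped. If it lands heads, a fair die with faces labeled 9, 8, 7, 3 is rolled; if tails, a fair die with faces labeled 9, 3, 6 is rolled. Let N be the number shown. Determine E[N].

E[N | heads] = (9+8+7+3)/4 = 27/4.
E[N | tails] = (9+3+6)/3 = 6.
By the law of total expectation,
E[N] = (1/2)·(27/4) + (1/2)·(6) = 51/8.

51/8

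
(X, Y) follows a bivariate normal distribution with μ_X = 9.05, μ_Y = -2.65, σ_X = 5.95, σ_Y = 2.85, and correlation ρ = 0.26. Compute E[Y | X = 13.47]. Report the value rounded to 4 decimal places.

-2.0995

For a bivariate normal, E[Y | X=x] = μ_Y + ρ·(σ_Y/σ_X)·(x − μ_X).
E[Y | X=13.47] = -2.65 + (0.26)·(2.85/5.95)·(13.47 − (9.05)) = -2.65 + (0.12454)·(4.42) = -2.0995.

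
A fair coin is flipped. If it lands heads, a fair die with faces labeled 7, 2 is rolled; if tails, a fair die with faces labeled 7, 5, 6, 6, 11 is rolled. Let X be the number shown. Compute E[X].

23/4

E[X | heads] = (7+2)/2 = 9/2.
E[X | tails] = (7+5+6+6+11)/5 = 7.
E[X] = (1/2)·(9/2) + (1/2)·(7) = 23/4.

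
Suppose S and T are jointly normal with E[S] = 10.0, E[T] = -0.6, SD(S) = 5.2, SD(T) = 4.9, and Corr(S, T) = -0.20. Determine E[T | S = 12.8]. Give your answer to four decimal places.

The regression of T on S has slope ρ·σ_T/σ_S and passes through (μ_S, μ_T).
E[T | S=12.8] = -0.6 + (-0.20)·(4.9/5.2)·(12.8 − (10.0)) = -0.6 + (-0.18846)·(2.8) = -1.1277.

-1.1277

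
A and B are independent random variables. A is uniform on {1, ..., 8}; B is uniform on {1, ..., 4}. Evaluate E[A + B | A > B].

P(A > B) = 11/16.
Summing (A+B)·P(x,y) over outcomes with A > B gives 87/16.
E[A + B | A > B] = (87/16) / (11/16) = 87/11.

87/11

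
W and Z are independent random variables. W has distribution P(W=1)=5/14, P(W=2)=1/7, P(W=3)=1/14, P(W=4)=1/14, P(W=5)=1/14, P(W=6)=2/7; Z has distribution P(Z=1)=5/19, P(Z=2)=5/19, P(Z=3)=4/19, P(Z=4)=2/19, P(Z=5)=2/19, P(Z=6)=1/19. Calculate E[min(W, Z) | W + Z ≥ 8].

84/25

P(W + Z ≥ 8) = 75/266.
Summing min(W,Z)·P(x,y) over outcomes with W + Z ≥ 8 gives 18/19.
E[min(W, Z) | W + Z ≥ 8] = (18/19) / (75/266) = 84/25.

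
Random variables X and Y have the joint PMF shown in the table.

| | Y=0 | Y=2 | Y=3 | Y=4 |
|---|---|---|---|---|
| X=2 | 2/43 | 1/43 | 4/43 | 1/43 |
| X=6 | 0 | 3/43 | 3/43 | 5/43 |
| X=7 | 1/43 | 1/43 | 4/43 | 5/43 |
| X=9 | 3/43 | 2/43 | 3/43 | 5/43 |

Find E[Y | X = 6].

P(X = 6) = 11/43.
Σ Y·P over the event = 2·(3/43) + 3·(3/43) + 4·(5/43) = 35/43.
E[Y | X = 6] = (35/43) / (11/43) = 35/11.

35/11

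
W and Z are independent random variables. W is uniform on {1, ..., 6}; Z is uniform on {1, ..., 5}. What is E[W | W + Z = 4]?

P(W + Z = 4) = 1/10.
Summing W·P(x,y) over outcomes with W + Z = 4 gives 1/5.
E[W | W + Z = 4] = (1/5) / (1/10) = 2.

2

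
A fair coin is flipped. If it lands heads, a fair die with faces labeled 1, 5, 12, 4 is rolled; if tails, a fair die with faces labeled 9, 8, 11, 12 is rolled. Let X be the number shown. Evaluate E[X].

31/4

E[X | heads] = (1+5+12+4)/4 = 11/2.
E[X | tails] = (9+8+11+12)/4 = 10.
E[X] = (1/2)·(11/2) + (1/2)·(10) = 31/4.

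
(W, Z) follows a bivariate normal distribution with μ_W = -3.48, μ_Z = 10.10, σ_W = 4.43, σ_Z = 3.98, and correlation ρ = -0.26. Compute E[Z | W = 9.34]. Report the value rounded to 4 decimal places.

7.1054

E[Z | W=x] = μ_Z + ρ(σ_Z/σ_W)(x − μ_W) for jointly normal variables.
E[Z | W=9.34] = 10.10 + (-0.26)·(3.98/4.43)·(9.34 − (-3.48)) = 10.10 + (-0.23359)·(12.82) = 7.1054.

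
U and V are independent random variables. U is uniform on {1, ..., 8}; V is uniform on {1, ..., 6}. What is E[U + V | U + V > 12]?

Outcomes with U + V > 12: (7,6), (8,5), (8,6), each with probability 1/48.
E[U + V | U + V > 12] = (13 + 13 + 14) / 3 = 40/3.

40/3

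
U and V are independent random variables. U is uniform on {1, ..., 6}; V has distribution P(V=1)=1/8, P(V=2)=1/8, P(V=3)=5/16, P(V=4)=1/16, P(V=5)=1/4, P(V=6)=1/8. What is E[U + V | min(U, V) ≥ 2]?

111/14

P(min(U, V) ≥ 2) = 35/48.
Summing (U+V)·P(x,y) over outcomes with min(U, V) ≥ 2 gives 185/32.
E[U + V | min(U, V) ≥ 2] = (185/32) / (35/48) = 111/14.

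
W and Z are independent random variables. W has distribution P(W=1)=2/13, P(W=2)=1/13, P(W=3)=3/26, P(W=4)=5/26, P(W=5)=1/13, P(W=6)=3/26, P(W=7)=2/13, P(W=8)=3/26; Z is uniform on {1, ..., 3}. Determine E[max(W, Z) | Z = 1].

9/2

P(Z = 1) = 1/3.
Summing max(W,Z)·P(x,y) over outcomes with Z = 1 gives 3/2.
E[max(W, Z) | Z = 1] = (3/2) / (1/3) = 9/2.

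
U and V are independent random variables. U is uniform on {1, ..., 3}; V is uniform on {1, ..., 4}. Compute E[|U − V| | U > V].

Outcomes with U > V: (2,1), (3,1), (3,2), each with probability 1/12.
E[|U − V| | U > V] = (1 + 2 + 1) / 3 = 4/3.

4/3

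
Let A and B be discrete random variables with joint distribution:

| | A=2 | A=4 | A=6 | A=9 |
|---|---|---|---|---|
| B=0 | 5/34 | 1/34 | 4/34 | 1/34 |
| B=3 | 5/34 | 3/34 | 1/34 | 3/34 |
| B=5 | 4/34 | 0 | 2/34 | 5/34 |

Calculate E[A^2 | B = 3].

P(B = 3) = 6/17.
Σ A^2·P over the event = 4·(5/34) + 16·(3/34) + 36·(1/34) + 81·(3/34) = 347/34.
E[A^2 | B = 3] = (347/34) / (6/17) = 347/12.

347/12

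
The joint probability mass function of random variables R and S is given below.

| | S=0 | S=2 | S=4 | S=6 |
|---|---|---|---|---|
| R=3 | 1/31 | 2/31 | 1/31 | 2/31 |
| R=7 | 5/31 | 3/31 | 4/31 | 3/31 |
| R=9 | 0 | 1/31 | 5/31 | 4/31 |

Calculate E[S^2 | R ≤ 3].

P(R ≤ 3) = 6/31.
Σ S^2·P over the event = 0·(1/31) + 4·(2/31) + 16·(1/31) + 36·(2/31) = 96/31.
E[S^2 | R ≤ 3] = (96/31) / (6/31) = 16.

16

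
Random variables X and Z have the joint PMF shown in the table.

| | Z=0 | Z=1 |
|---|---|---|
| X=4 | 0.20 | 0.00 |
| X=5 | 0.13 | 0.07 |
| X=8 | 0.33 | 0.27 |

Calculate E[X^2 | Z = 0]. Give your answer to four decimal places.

41.7727

P(Z = 0) = 0.66.
Summing X^2·P(X=x,Z=y) over the conditioning event gives 27.57.
E[X^2 | Z = 0] = (27.57) / (0.66) = 41.7727.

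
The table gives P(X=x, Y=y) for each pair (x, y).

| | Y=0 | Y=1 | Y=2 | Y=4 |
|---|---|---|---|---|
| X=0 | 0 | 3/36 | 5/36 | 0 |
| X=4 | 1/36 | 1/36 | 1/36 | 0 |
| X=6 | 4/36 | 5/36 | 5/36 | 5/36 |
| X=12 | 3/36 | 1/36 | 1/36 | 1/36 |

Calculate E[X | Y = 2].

23/6

P(Y = 2) = 1/3.
Σ X·P over the event = 0·(5/36) + 4·(1/36) + 6·(5/36) + 12·(1/36) = 23/18.
E[X | Y = 2] = (23/18) / (1/3) = 23/6.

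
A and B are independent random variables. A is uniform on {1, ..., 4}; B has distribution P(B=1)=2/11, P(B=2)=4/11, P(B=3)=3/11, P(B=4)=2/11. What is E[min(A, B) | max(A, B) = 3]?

P(max(A, B) = 3) = 15/44.
Summing min(A,B)·P(x,y) over outcomes with max(A, B) = 3 gives 7/11.
E[min(A, B) | max(A, B) = 3] = (7/11) / (15/44) = 28/15.

28/15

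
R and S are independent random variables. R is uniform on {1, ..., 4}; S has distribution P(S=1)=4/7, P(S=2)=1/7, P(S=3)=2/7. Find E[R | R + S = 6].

P(R + S = 6) = 3/28.
Summing R·P(x,y) over outcomes with R + S = 6 gives 5/14.
E[R | R + S = 6] = (5/14) / (3/28) = 10/3.

10/3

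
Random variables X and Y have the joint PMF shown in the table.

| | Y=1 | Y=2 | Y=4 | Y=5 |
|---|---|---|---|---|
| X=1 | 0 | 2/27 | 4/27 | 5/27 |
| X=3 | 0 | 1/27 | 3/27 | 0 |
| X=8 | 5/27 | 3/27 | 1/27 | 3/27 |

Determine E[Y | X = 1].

P(X = 1) = 11/27.
Σ Y·P over the event = 2·(2/27) + 4·(4/27) + 5·(5/27) = 5/3.
E[Y | X = 1] = (5/3) / (11/27) = 45/11.

45/11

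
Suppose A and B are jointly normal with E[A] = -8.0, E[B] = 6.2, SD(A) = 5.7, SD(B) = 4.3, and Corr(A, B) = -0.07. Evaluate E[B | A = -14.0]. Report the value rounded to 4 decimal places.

For a bivariate normal, E[B | A=x] = μ_B + ρ·(σ_B/σ_A)·(x − μ_A).
E[B | A=-14.0] = 6.2 + (-0.07)·(4.3/5.7)·(-14.0 − (-8.0)) = 6.2 + (-0.052807)·(-6) = 6.5168.

6.5168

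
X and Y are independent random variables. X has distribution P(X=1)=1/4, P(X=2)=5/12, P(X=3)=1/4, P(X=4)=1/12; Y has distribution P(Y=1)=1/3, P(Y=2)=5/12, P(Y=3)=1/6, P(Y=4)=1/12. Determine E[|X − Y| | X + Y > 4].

71/54

P(X + Y > 4) = 3/8.
Summing |X−Y|·P(x,y) over outcomes with X + Y > 4 gives 71/144.
E[|X − Y| | X + Y > 4] = (71/144) / (3/8) = 71/54.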